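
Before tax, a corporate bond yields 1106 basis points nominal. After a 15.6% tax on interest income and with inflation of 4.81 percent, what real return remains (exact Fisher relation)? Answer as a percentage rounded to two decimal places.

After-tax nominal return = 11.06% × (1 − 0.156) = 9.33464%.
1 + r = 1.0933464 / 1.04810 = 1.043170
After-tax real rate = 1.043170 − 1 → 4.32%.

4.32%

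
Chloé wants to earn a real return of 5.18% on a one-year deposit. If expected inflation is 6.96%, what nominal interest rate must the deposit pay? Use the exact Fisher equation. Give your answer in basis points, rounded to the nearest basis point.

(1 + i) = (1 + r)(1 + π) = 1.05180 × 1.06960 = 1.12500528
i = 1.12500528 − 1, so the required nominal rate is 1250 basis points.

1250 basis points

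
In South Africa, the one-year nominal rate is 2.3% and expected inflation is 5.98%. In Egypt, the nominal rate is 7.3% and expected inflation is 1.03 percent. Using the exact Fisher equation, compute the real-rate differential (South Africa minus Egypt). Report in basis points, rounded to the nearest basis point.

South Africa: (1 + 0.0230)/(1 + 0.0598) − 1 = -3.4724%
Egypt: (1 + 0.0730)/(1 + 0.0103) − 1 = 6.2061%
Differential = -3.4724% − 6.2061% = -9.6784% → -968 basis points.

-968 basis points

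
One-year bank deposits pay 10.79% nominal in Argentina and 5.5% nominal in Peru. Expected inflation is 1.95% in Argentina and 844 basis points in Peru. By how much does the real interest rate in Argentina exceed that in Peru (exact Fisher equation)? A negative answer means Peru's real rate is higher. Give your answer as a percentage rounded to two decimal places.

11.38%

Argentina: (1 + 0.1079)/(1 + 0.0195) − 1 = 8.6709%
Peru: (1 + 0.0550)/(1 + 0.0844) − 1 = -2.7112%
Differential = 8.6709% − (-2.7112%) = 11.3821% → 11.38%.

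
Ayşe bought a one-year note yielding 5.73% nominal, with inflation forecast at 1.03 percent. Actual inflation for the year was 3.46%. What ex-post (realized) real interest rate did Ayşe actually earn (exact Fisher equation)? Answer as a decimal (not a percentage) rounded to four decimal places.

0.0219

Ex-post: (1 + 0.0573)/(1 + 0.0346) − 1 = 2.1941%
So the realized real rate is 0.0219.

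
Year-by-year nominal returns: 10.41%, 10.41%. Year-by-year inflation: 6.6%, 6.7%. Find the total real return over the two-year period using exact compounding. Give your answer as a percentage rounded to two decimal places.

Nominal growth factor = 1.1041 × 1.1041 = 1.219037
Price-level growth factor = 1.0660 × 1.0670 = 1.137422
Real growth factor = 1.219037 / 1.137422 = 1.071754
Total real return = 1.071754 − 1 → 7.18%.

7.18%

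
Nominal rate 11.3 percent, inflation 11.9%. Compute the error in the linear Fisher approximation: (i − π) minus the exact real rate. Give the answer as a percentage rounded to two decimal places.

-0.06%

Approximate: r ≈ 11.300% − 11.900% = -0.6000%
Exact: (1 + 0.1130)/(1 + 0.1190) − 1 = -0.5362%
Error = -0.6000% − (-0.5362%) = -0.0638% → -0.06%.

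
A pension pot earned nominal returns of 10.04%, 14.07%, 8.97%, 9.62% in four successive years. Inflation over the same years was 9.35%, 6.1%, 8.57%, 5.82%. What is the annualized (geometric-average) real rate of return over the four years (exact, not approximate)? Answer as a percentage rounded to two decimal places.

2.99%

Compound the nominal returns: 1.1004 × 1.1407 × 1.0897 × 1.0962 = 1.49940437.
Compound inflation: 1.0935 × 1.0610 × 1.0857 × 1.0582 = 1.33294358.
Deflate: 1.49940437 / 1.33294358 = 1.12488210.
Annualized real rate = 1.12488210^(1/4) − 1 = 2.9857% → 2.99%.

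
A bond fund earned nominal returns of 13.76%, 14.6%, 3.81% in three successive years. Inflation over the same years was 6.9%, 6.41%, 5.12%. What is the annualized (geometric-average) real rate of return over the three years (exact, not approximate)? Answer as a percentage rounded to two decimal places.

Nominal growth factor = 1.1376 × 1.1460 × 1.0381 = 1.35336017
Price-level growth factor = 1.0690 × 1.0641 × 1.0512 = 1.19576407
Real growth factor = 1.35336017 / 1.19576407 = 1.13179531
Annualized real rate = 1.13179531^(1/3) − 1 = 4.2132% → 4.21%.

4.21%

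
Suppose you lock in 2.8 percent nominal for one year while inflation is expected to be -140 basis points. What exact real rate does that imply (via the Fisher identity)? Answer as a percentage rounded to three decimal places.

By the Fisher identity, 1 + r = (1 + i)/(1 + π).
1 + r = 1.02800 / 0.98600 = 1.042596
r = 1.042596 − 1 = 4.2596%, i.e. 4.260%.

4.260%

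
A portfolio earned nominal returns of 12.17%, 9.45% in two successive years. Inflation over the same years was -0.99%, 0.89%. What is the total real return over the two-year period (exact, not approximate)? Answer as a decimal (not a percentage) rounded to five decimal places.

Nominal growth factor = 1.1217 × 1.0945 = 1.227701
Price-level growth factor = 0.9901 × 1.0089 = 0.998912
Real growth factor = 1.227701 / 0.998912 = 1.229038
Total real return = 1.229038 − 1 → 0.22904.

0.22904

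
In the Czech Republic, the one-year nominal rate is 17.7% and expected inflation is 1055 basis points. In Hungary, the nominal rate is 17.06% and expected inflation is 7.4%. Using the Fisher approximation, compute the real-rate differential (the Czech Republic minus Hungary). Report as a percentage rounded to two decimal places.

The Czech Republic: 17.7% − 10.55% = 7.150%
Hungary: 17.06% − 7.4% = 9.660%
Differential = -2.510% → -2.51%.

-2.51%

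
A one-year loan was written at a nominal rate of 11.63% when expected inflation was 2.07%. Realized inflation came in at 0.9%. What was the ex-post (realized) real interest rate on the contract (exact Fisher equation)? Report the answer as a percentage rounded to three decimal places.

10.634%

Ex-post: (1 + 0.1163)/(1 + 0.0090) − 1 = 10.6343%
So the realized real rate is 10.634%.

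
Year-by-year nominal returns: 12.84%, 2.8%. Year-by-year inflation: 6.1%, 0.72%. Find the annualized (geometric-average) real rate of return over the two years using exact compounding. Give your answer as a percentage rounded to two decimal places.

Nominal growth factor = 1.1284 × 1.0280 = 1.15999520
Price-level growth factor = 1.0610 × 1.0072 = 1.06863920
Real growth factor = 1.15999520 / 1.06863920 = 1.08548816
Annualized real rate = 1.08548816^(1/2) − 1 = 4.1868% → 4.19%.

4.19%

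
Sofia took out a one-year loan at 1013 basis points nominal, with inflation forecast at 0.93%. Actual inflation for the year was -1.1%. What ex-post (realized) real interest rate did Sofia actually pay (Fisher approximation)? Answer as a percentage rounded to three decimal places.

Ex-post: 10.13% − (-1.1%) = 11.230%
So the realized real rate is 11.230%.

11.230%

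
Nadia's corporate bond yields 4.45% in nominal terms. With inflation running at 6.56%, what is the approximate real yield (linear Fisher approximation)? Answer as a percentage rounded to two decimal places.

r ≈ i − π = 4.45% − 6.56% = -2.11%.

-2.11%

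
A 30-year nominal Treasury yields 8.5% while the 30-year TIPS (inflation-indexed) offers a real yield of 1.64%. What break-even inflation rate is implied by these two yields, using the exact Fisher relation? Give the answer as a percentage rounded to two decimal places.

(1 + π) = (1 + i)/(1 + r) = 1.08500 / 1.01640 = 1.067493
Break-even inflation = 1.067493 − 1 → 6.75%.

6.75%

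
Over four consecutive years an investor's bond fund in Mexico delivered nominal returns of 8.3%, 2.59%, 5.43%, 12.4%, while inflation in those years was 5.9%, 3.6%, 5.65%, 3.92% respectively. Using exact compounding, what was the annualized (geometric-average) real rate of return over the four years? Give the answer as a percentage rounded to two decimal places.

2.25%

Compound the nominal returns: 1.0830 × 1.0259 × 1.0543 × 1.1240 = 1.31663078.
Compound inflation: 1.0590 × 1.0360 × 1.0565 × 1.0392 = 1.20454868.
Deflate: 1.31663078 / 1.20454868 = 1.09304905.
Annualized real rate = 1.09304905^(1/4) − 1 = 2.2492% → 2.25%.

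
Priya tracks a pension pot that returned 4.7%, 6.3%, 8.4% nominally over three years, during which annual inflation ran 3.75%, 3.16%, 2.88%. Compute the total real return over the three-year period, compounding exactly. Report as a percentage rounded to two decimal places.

Compound the nominal returns: 1.0470 × 1.0630 × 1.0840 = 1.206450.
Compound inflation: 1.0375 × 1.0316 × 1.0288 = 1.101109.
Deflate: 1.206450 / 1.101109 = 1.095668.
Total real return = 1.095668 − 1 → 9.57%.

9.57%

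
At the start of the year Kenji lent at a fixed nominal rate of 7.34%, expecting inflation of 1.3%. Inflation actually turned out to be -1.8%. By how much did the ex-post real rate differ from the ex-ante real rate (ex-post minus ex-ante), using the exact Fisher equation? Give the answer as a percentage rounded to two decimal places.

3.35%

Ex-ante: (1 + 0.0734)/(1 + 0.0130) − 1 = 5.96249%
Ex-post: (1 + 0.0734)/(1 − 0.0180) − 1 = 9.30754%
Difference (ex-post − ex-ante) = 3.34505% → 3.35%.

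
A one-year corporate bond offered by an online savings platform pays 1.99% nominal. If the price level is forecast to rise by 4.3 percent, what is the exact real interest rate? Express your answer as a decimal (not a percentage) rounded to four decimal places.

-0.0221

1 + r = 1.01990 / 1.04300 = 0.977852
r = 0.977852 − 1 = -2.2148%, i.e. -0.0221.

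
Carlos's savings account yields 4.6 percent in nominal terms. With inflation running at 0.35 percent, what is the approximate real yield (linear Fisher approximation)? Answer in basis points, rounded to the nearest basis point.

r ≈ i − π = 4.6% − 0.35% = 425 basis points.

425 basis points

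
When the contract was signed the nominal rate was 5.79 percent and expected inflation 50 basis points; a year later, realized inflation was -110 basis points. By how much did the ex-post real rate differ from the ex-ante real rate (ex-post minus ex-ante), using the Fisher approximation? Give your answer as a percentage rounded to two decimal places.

Ex-ante: 5.79% − 0.5% = 5.290%
Ex-post: 5.79% − (-1.1%) = 6.890%
Difference (ex-post − ex-ante) = 1.6000% → 1.60%.

1.60%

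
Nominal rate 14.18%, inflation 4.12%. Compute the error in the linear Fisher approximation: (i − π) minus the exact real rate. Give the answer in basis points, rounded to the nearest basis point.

40 basis points

Approximate: r ≈ 14.180% − 4.120% = 10.0600%
Exact: (1 + 0.1418)/(1 + 0.0412) − 1 = 9.6619%
Error = 10.0600% − 9.6619% = 0.3981% → 40 basis points.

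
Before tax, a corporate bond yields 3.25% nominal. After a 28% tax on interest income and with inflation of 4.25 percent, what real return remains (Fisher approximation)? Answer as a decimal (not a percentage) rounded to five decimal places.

-0.01910

After-tax nominal return = 3.25% × (1 − 0.28) = 2.3400%.
r ≈ 2.3400% − 4.25% → -0.01910.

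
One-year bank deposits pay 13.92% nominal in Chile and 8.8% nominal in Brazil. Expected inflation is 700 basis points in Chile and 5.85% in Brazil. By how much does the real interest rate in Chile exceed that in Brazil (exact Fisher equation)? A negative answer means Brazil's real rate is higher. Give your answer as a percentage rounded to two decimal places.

3.68%

Chile: (1 + 0.1392)/(1 + 0.0700) − 1 = 6.4673%
Brazil: (1 + 0.0880)/(1 + 0.0585) − 1 = 2.7870%
Differential = 6.4673% − 2.7870% = 3.6803% → 3.68%.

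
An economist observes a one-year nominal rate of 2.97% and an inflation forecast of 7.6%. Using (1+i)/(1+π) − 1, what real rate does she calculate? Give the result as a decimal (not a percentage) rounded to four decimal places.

-0.0430

By the Fisher identity, 1 + r = (1 + i)/(1 + π).
1 + r = 1.02970 / 1.07600 = 0.956970
r = 0.956970 − 1 = -4.3030%, i.e. -0.0430.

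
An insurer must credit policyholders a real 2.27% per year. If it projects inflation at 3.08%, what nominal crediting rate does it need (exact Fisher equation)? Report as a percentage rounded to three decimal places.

5.420%

(1 + i) = (1 + r)(1 + π) = 1.02270 × 1.03080 = 1.05419916
i = 1.05419916 − 1, so the required nominal rate is 5.420%.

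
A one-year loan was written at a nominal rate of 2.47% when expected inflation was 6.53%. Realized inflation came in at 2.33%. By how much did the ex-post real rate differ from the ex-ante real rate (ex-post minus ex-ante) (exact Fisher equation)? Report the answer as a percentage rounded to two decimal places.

Ex-ante: (1 + 0.0247)/(1 + 0.0653) − 1 = -3.8111%
Ex-post: (1 + 0.0247)/(1 + 0.0233) − 1 = 0.1368%
Difference (ex-post − ex-ante) = 3.9479% → 3.95%.

3.95%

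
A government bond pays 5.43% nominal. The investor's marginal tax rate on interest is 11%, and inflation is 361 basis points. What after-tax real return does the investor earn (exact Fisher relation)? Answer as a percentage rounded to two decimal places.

After-tax nominal return = 5.43% × (1 − 0.11) = 4.8327%.
1 + r = 1.048327 / 1.03610 = 1.011801
After-tax real rate = 1.011801 − 1 → 1.18%.

1.18%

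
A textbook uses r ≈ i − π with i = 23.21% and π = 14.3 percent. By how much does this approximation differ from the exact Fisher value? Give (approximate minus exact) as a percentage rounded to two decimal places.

1.11%

Approximate: r ≈ 23.210% − 14.300% = 8.9100%
Exact: (1 + 0.2321)/(1 + 0.1430) − 1 = 7.7953%
Error = 8.9100% − 7.7953% = 1.1147% → 1.11%.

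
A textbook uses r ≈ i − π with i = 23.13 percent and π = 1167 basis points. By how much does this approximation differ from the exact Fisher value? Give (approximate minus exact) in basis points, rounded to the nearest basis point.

120 basis points

Approximate: r ≈ 23.130% − 11.670% = 11.4600%
Exact: (1 + 0.2313)/(1 + 0.1167) − 1 = 10.2624%
Error = 11.4600% − 10.2624% = 1.1976% → 120 basis points.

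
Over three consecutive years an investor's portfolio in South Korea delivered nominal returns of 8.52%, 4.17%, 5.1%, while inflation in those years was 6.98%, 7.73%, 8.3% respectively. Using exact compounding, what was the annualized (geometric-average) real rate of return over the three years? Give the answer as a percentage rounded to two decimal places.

-1.63%

Compound the nominal returns: 1.0852 × 1.0417 × 1.0510 = 1.18810593.
Compound inflation: 1.0698 × 1.0773 × 1.0830 = 1.24815267.
Deflate: 1.18810593 / 1.24815267 = 0.95189151.
Annualized real rate = 0.95189151^(1/3) − 1 = -1.6300% → -1.63%.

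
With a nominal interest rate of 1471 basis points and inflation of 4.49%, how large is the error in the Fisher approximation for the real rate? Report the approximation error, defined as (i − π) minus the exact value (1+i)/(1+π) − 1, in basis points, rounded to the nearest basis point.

Approximate: r ≈ 14.710% − 4.490% = 10.2200%
Exact: (1 + 0.1471)/(1 + 0.0449) − 1 = 9.7808%
Error = 10.2200% − 9.7808% = 0.4392% → 44 basis points.

44 basis points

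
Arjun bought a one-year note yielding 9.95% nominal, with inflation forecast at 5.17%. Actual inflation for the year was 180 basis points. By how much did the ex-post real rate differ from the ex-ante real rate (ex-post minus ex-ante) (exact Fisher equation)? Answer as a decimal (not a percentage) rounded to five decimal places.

Ex-ante: (1 + 0.0995)/(1 + 0.0517) − 1 = 4.5450%
Ex-post: (1 + 0.0995)/(1 + 0.0180) − 1 = 8.0059%
Difference (ex-post − ex-ante) = 3.4609% → 0.03461.

0.03461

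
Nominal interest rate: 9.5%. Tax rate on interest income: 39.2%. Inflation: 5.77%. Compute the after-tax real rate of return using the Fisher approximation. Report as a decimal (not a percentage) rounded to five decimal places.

0.00006

After-tax nominal return = 9.5% × (1 − 0.392) = 5.7760%.
r ≈ 5.7760% − 5.77% → 0.00006.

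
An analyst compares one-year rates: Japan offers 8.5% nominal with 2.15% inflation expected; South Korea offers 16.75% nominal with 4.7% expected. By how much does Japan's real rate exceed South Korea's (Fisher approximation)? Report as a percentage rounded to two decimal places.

-5.70%

Japan: 8.5% − 2.15% = 6.350%
South Korea: 16.75% − 4.7% = 12.050%
Differential = -5.700% → -5.70%.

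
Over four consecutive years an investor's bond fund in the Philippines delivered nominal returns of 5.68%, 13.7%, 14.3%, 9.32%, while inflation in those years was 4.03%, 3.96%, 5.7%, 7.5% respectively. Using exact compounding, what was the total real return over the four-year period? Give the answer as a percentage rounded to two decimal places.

Nominal growth factor = 1.0568 × 1.1370 × 1.1430 × 1.0932 = 1.501409
Price-level growth factor = 1.0403 × 1.0396 × 1.0570 × 1.0750 = 1.228877
Real growth factor = 1.501409 / 1.228877 = 1.221774
Total real return = 1.221774 − 1 → 22.18%.

22.18%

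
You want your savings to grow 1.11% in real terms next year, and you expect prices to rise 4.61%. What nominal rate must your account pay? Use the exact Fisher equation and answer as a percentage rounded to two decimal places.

(1 + i) = (1 + r)(1 + π) = 1.01110 × 1.04610 = 1.05771171
i = 1.05771171 − 1, so the required nominal rate is 5.77%.

5.77%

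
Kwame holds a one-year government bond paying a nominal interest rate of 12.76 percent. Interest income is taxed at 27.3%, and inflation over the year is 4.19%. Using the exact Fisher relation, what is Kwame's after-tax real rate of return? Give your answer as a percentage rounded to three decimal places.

After-tax nominal return = 12.76% × (1 − 0.273) = 9.27652%.
1 + r = 1.0927652 / 1.04190 = 1.048820
After-tax real rate = 1.048820 − 1 → 4.882%.

4.882%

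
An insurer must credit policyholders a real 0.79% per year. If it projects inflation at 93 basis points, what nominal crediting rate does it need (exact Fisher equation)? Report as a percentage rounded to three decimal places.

(1 + i) = (1 + r)(1 + π) = 1.00790 × 1.00930 = 1.01727347
i = 1.01727347 − 1, so the required nominal rate is 1.727%.

1.727%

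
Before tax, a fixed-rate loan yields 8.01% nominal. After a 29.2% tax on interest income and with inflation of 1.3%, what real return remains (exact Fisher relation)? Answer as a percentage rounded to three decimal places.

4.315%

After-tax nominal return = 8.01% × (1 − 0.292) = 5.67108%.
1 + r = 1.0567108 / 1.01300 = 1.043150
After-tax real rate = 1.043150 − 1 → 4.315%.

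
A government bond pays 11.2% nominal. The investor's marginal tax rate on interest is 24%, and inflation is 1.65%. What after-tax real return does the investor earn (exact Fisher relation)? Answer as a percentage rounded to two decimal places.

6.75%

After-tax nominal return = 11.2% × (1 − 0.24) = 8.5120%.
1 + r = 1.08512 / 1.01650 = 1.067506
After-tax real rate = 1.067506 − 1 → 6.75%.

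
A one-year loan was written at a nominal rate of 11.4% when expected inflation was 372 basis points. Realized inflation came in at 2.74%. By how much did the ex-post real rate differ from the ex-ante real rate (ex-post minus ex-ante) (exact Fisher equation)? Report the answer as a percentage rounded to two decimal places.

1.02%

Ex-ante: (1 + 0.1140)/(1 + 0.0372) − 1 = 7.4046%
Ex-post: (1 + 0.1140)/(1 + 0.0274) − 1 = 8.4290%
Difference (ex-post − ex-ante) = 1.0245% → 1.02%.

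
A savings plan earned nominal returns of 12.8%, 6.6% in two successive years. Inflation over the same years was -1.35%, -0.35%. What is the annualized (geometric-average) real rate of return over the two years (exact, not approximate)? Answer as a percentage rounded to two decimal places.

Compound the nominal returns: 1.1280 × 1.0660 = 1.20244800.
Compound inflation: 0.9865 × 0.9965 = 0.98304725.
Deflate: 1.20244800 / 0.98304725 = 1.22318434.
Annualized real rate = 1.22318434^(1/2) − 1 = 10.5977% → 10.60%.

10.60%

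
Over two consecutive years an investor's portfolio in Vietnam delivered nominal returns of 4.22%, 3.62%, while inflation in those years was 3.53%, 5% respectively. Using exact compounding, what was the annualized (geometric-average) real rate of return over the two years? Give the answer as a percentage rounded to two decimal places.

Nominal growth factor = 1.0422 × 1.0362 = 1.07992764
Price-level growth factor = 1.0353 × 1.0500 = 1.08706500
Real growth factor = 1.07992764 / 1.08706500 = 0.99343428
Annualized real rate = 0.99343428^(1/2) − 1 = -0.3288% → -0.33%.

-0.33%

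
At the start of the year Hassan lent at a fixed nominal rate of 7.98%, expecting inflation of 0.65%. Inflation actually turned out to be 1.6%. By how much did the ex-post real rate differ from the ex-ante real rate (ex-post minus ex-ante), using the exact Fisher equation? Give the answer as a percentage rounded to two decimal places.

Ex-ante: (1 + 0.0798)/(1 + 0.0065) − 1 = 7.2827%
Ex-post: (1 + 0.0798)/(1 + 0.0160) − 1 = 6.2795%
Difference (ex-post − ex-ante) = -1.0031% → -1.00%.

-1.00%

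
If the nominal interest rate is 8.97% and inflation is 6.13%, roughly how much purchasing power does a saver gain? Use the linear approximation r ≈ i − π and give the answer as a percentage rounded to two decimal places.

2.84%

r ≈ i − π = 8.97% − 6.13% = 2.84%.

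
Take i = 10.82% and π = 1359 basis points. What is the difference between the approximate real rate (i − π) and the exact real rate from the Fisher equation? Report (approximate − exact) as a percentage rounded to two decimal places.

Approximate: r ≈ 10.820% − 13.590% = -2.7700%
Exact: (1 + 0.1082)/(1 + 0.1359) − 1 = -2.4386%
Error = -2.7700% − (-2.4386%) = -0.3314% → -0.33%.

-0.33%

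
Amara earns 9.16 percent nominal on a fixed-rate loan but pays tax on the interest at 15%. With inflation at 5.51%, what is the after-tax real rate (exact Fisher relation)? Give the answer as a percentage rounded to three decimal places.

2.157%

After-tax nominal return = 9.16% × (1 − 0.15) = 7.7860%.
1 + r = 1.07786 / 1.05510 = 1.021571
After-tax real rate = 1.021571 − 1 → 2.157%.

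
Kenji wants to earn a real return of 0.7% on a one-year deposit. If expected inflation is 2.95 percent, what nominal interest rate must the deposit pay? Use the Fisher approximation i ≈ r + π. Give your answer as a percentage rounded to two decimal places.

i ≈ r + π = 0.7% + 2.95% = 3.65%.

3.65%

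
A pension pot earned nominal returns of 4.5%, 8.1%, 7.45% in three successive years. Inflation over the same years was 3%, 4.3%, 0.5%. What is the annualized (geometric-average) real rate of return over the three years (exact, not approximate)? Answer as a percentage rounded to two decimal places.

Compound the nominal returns: 1.0450 × 1.0810 × 1.0745 = 1.21380355.
Compound inflation: 1.0300 × 1.0430 × 1.0050 = 1.07966145.
Deflate: 1.21380355 / 1.07966145 = 1.12424460.
Annualized real rate = 1.12424460^(1/3) − 1 = 3.9809% → 3.98%.

3.98%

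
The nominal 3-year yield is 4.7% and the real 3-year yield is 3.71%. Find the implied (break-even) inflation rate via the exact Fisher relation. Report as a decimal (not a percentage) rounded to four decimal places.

0.0095

(1 + π) = (1 + i)/(1 + r) = 1.04700 / 1.03710 = 1.009546
Break-even inflation = 1.009546 − 1 → 0.0095.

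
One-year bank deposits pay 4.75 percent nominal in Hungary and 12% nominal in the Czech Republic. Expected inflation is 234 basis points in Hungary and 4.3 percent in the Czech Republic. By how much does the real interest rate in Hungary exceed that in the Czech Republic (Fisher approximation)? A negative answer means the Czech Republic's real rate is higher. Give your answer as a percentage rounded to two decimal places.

-5.29%

Hungary: 4.75% − 2.34% = 2.410%
The Czech Republic: 12% − 4.3% = 7.700%
Differential = -5.290% → -5.29%.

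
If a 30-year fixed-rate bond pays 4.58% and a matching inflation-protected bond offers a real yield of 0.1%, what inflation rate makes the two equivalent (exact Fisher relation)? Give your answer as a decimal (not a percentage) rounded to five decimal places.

(1 + π) = (1 + i)/(1 + r) = 1.04580 / 1.00100 = 1.0447552
Break-even inflation = 1.0447552 − 1 → 0.04476.

0.04476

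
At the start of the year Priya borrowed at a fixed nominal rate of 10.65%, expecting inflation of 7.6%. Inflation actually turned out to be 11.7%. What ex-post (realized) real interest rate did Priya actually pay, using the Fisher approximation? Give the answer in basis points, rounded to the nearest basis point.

-105 basis points

Ex-post: 10.65% − 11.7% = -1.050%
So the realized real rate is -105 basis points.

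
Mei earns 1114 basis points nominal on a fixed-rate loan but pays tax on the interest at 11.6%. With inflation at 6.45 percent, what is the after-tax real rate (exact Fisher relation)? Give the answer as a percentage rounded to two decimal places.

3.19%

After-tax nominal return = 11.14% × (1 − 0.116) = 9.84776%.
1 + r = 1.0984776 / 1.06450 = 1.031919
After-tax real rate = 1.031919 − 1 → 3.19%.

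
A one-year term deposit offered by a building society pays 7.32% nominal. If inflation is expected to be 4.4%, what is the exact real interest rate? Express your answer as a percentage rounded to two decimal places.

By the Fisher identity, 1 + r = (1 + i)/(1 + π).
1 + r = 1.07320 / 1.04400 = 1.027969
r = 1.027969 − 1 = 2.7969%, i.e. 2.80%.

2.80%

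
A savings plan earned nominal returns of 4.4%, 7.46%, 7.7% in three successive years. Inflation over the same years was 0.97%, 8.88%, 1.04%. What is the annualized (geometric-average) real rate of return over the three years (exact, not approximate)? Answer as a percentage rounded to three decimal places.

2.843%

Compound the nominal returns: 1.0440 × 1.0746 × 1.0770 = 1.20826734.
Compound inflation: 1.0097 × 1.0888 × 1.0104 = 1.11079472.
Deflate: 1.20826734 / 1.11079472 = 1.08775035.
Annualized real rate = 1.08775035^(1/3) − 1 = 2.8434% → 2.843%.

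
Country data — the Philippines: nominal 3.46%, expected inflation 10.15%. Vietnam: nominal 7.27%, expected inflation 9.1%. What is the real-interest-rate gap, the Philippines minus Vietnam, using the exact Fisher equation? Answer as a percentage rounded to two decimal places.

The Philippines: (1 + 0.0346)/(1 + 0.1015) − 1 = -6.0735%
Vietnam: (1 + 0.0727)/(1 + 0.0910) − 1 = -1.6774%
Differential = -6.0735% − (-1.6774%) = -4.3962% → -4.40%.

-4.40%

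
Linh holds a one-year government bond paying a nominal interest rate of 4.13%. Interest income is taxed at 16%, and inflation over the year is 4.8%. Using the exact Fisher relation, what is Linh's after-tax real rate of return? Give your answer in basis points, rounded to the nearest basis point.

After-tax nominal return = 4.13% × (1 − 0.16) = 3.4692%.
1 + r = 1.034692 / 1.04800 = 0.987302
After-tax real rate = 0.987302 − 1 → -127 basis points.

-127 basis points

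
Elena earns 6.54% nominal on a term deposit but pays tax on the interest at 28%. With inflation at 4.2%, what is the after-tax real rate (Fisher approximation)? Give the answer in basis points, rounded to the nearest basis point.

51 basis points

After-tax nominal return = 6.54% × (1 − 0.28) = 4.7088%.
r ≈ 4.7088% − 4.2% → 51 basis points.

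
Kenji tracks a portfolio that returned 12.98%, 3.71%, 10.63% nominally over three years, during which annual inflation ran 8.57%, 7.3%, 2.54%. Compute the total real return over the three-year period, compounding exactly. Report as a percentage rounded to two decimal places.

8.52%

Nominal growth factor = 1.1298 × 1.0371 × 1.1063 = 1.296269
Price-level growth factor = 1.0857 × 1.0730 × 1.0254 = 1.194546
Real growth factor = 1.296269 / 1.194546 = 1.085156
Total real return = 1.085156 − 1 → 8.52%.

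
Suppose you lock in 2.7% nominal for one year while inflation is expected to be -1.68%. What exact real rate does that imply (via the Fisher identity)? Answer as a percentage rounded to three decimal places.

1 + r = 1.02700 / 0.98320 = 1.044548
r = 1.044548 − 1 = 4.4548%, i.e. 4.455%.

4.455%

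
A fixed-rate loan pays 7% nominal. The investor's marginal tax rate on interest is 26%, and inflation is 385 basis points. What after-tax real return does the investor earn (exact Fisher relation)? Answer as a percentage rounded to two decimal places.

After-tax nominal return = 7% × (1 − 0.26) = 5.1800%.
1 + r = 1.05180 / 1.03850 = 1.012807
After-tax real rate = 1.012807 − 1 → 1.28%.

1.28%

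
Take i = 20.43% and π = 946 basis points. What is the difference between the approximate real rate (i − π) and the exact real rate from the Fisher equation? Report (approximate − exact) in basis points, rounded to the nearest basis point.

95 basis points

Approximate: r ≈ 20.430% − 9.460% = 10.9700%
Exact: (1 + 0.2043)/(1 + 0.0946) − 1 = 10.0219%
Error = 10.9700% − 10.0219% = 0.9481% → 95 basis points.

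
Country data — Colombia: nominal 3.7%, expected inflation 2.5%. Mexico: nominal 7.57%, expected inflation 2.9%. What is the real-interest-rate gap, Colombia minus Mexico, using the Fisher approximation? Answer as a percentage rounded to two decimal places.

-3.47%

Colombia: 3.7% − 2.5% = 1.200%
Mexico: 7.57% − 2.9% = 4.670%
Differential = -3.470% → -3.47%.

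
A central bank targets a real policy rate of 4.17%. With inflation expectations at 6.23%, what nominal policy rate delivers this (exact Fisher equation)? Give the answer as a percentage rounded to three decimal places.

(1 + i) = (1 + r)(1 + π) = 1.04170 × 1.06230 = 1.10659791
i = 1.10659791 − 1, so the required nominal rate is 10.660%.

10.660%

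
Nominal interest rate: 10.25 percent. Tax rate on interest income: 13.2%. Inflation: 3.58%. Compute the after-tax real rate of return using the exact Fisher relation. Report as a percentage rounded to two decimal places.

5.13%

After-tax nominal return = 10.25% × (1 − 0.132) = 8.8970%.
1 + r = 1.08897 / 1.03580 = 1.051332
After-tax real rate = 1.051332 − 1 → 5.13%.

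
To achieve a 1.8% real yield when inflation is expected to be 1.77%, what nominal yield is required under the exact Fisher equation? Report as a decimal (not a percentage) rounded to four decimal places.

0.0360

(1 + i) = (1 + r)(1 + π) = 1.01800 × 1.01770 = 1.0360186
i = 1.0360186 − 1, so the required nominal rate is 0.0360.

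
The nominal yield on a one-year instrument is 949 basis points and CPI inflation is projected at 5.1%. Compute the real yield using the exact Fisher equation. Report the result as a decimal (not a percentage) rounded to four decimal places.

0.0418

By the Fisher equation, 1 + r = (1 + i)/(1 + π).
1 + r = 1.09490 / 1.05100 = 1.041770
r = 1.041770 − 1 = 4.1770%, i.e. 0.0418.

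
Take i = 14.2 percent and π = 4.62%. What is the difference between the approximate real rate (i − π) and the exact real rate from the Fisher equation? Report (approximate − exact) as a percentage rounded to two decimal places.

0.42%

Approximate: r ≈ 14.200% − 4.620% = 9.5800%
Exact: (1 + 0.1420)/(1 + 0.0462) − 1 = 9.1569%
Error = 9.5800% − 9.1569% = 0.4231% → 0.42%.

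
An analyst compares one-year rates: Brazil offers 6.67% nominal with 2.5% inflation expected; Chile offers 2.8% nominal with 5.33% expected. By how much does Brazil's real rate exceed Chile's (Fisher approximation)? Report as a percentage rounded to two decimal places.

Brazil: 6.67% − 2.5% = 4.170%
Chile: 2.8% − 5.33% = -2.530%
Differential = 6.700% → 6.70%.

6.70%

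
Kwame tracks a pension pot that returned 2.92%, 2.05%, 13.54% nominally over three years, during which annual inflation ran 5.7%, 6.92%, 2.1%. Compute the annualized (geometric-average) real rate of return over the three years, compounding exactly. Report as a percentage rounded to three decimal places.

1.104%

Compound the nominal returns: 1.0292 × 1.0205 × 1.1354 = 1.19250903.
Compound inflation: 1.0570 × 1.0692 × 1.0210 = 1.15387743.
Deflate: 1.19250903 / 1.15387743 = 1.03347981.
Annualized real rate = 1.03347981^(1/3) − 1 = 1.1038% → 1.104%.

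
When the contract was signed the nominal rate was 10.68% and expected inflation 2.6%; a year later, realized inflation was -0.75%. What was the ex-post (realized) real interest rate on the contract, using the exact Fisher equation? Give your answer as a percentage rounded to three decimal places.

Ex-post: (1 + 0.1068)/(1 − 0.0075) − 1 = 11.5164%
So the realized real rate is 11.516%.

11.516%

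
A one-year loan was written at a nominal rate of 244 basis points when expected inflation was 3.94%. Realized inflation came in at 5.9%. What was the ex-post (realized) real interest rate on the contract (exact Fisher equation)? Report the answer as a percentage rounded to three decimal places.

-3.267%

Ex-post: (1 + 0.0244)/(1 + 0.0590) − 1 = -3.2672%
So the realized real rate is -3.267%.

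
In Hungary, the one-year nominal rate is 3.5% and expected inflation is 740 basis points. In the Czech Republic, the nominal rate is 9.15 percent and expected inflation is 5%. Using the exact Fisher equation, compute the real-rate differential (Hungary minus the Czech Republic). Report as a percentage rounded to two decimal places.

-7.58%

Hungary: (1 + 0.0350)/(1 + 0.0740) − 1 = -3.6313%
The Czech Republic: (1 + 0.0915)/(1 + 0.0500) − 1 = 3.9524%
Differential = -3.6313% − 3.9524% = -7.5837% → -7.58%.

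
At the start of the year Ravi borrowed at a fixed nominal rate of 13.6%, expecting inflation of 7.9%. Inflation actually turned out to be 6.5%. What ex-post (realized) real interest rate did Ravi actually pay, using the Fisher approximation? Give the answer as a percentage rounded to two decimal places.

7.10%

Ex-post: 13.6% − 6.5% = 7.100%
So the realized real rate is 7.10%.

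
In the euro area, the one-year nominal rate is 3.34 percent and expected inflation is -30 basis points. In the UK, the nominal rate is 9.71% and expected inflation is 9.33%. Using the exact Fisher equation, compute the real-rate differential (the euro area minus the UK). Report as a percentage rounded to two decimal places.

The euro area: (1 + 0.0334)/(1 − 0.0030) − 1 = 3.6510%
The UK: (1 + 0.0971)/(1 + 0.0933) − 1 = 0.3476%
Differential = 3.6510% − 0.3476% = 3.3034% → 3.30%.

3.30%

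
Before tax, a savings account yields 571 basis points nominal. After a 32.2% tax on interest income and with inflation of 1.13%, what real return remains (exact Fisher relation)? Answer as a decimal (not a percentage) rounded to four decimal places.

After-tax nominal return = 5.71% × (1 − 0.322) = 3.87138%.
1 + r = 1.0387138 / 1.01130 = 1.027107
After-tax real rate = 1.027107 − 1 → 0.0271.

0.0271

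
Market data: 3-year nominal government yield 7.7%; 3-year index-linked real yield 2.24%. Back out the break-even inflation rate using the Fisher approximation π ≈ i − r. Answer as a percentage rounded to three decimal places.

5.460%

π ≈ i − r = 7.7% − 2.24% → 5.460%.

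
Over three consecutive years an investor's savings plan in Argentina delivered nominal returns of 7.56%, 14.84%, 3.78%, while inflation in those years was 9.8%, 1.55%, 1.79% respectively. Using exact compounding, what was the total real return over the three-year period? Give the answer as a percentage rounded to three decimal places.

12.946%

Nominal growth factor = 1.0756 × 1.1484 × 1.0378 = 1.281910
Price-level growth factor = 1.0980 × 1.0155 × 1.0179 = 1.134978
Real growth factor = 1.281910 / 1.134978 = 1.129458
Total real return = 1.129458 − 1 → 12.946%.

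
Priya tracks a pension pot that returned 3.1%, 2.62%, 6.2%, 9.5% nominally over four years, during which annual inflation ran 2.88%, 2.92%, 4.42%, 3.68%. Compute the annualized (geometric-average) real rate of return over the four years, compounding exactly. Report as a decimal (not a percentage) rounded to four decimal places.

0.0178

Compound the nominal returns: 1.0310 × 1.0262 × 1.0620 × 1.0950 = 1.23035181.
Compound inflation: 1.0288 × 1.0292 × 1.0442 × 1.0368 = 1.14632935.
Deflate: 1.23035181 / 1.14632935 = 1.07329696.
Annualized real rate = 1.07329696^(1/4) − 1 = 1.7841% → 0.0178.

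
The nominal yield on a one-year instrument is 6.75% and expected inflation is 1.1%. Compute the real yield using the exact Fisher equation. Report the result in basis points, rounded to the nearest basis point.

By the Fisher relation, 1 + r = (1 + i)/(1 + π).
1 + r = 1.06750 / 1.01100 = 1.055885
r = 1.055885 − 1 = 5.5885%, i.e. 559 basis points.

559 basis points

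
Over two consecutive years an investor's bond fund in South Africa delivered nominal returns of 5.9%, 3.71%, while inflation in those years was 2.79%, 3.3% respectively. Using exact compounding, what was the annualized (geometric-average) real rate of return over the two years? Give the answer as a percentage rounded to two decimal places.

Compound the nominal returns: 1.0590 × 1.0371 = 1.09828890.
Compound inflation: 1.0279 × 1.0330 = 1.06182070.
Deflate: 1.09828890 / 1.06182070 = 1.03434497.
Annualized real rate = 1.03434497^(1/2) − 1 = 1.7028% → 1.70%.

1.70%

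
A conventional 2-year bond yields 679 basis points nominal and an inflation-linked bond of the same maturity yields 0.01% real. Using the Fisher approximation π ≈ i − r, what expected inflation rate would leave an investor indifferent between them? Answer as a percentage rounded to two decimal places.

6.78%

π ≈ i − r = 6.79% − 0.01% → 6.78%.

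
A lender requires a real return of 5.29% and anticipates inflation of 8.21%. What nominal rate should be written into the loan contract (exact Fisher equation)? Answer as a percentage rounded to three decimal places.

(1 + i) = (1 + r)(1 + π) = 1.05290 × 1.08210 = 1.13934309
i = 1.13934309 − 1, so the required nominal rate is 13.934%.

13.934%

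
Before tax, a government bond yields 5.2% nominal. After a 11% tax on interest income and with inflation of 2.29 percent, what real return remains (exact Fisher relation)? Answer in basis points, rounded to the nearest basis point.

After-tax nominal return = 5.2% × (1 − 0.11) = 4.6280%.
1 + r = 1.04628 / 1.02290 = 1.022857
After-tax real rate = 1.022857 − 1 → 229 basis points.

229 basis points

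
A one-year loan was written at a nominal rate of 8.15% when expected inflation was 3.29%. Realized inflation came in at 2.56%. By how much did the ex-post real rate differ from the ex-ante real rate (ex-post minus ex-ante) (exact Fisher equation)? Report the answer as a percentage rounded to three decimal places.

0.745%

Ex-ante: (1 + 0.0815)/(1 + 0.0329) − 1 = 4.7052%
Ex-post: (1 + 0.0815)/(1 + 0.0256) − 1 = 5.4505%
Difference (ex-post − ex-ante) = 0.7453% → 0.745%.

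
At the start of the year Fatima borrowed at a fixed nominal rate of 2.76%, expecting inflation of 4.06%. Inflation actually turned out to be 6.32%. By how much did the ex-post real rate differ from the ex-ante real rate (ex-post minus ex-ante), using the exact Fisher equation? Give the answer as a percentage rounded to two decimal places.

-2.10%

Ex-ante: (1 + 0.0276)/(1 + 0.0406) − 1 = -1.2493%
Ex-post: (1 + 0.0276)/(1 + 0.0632) − 1 = -3.3484%
Difference (ex-post − ex-ante) = -2.0991% → -2.10%.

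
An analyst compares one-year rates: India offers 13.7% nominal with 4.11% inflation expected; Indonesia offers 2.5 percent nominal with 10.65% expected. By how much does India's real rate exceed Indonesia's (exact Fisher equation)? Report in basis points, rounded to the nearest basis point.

1658 basis points

India: (1 + 0.1370)/(1 + 0.0411) − 1 = 9.2114%
Indonesia: (1 + 0.0250)/(1 + 0.1065) − 1 = -7.3656%
Differential = 9.2114% − (-7.3656%) = 16.5770% → 1658 basis points.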